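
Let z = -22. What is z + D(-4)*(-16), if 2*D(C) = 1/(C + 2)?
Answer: -18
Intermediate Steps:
D(C) = 1/(2*(2 + C)) (D(C) = 1/(2*(C + 2)) = 1/(2*(2 + C)))
z + D(-4)*(-16) = -22 + (1/(2*(2 - 4)))*(-16) = -22 + ((½)/(-2))*(-16) = -22 + ((½)*(-½))*(-16) = -22 - ¼*(-16) = -22 + 4 = -18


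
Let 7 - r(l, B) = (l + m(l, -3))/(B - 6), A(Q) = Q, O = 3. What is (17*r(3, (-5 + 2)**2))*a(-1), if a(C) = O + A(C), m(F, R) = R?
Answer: 238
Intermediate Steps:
a(C) = 3 + C
r(l, B) = 7 - (-3 + l)/(-6 + B) (r(l, B) = 7 - (l - 3)/(B - 6) = 7 - (-3 + l)/(-6 + B))
(17*r(3, (-5 + 2)**2))*a(-1) = (17*((-39 - 1*3 + 7*(-5 + 2)**2)/(-6 + (-5 + 2)**2)))*(3 - 1) = (17*((-39 - 3 + 7*(-3)**2)/(-6 + (-3)**2)))*2 = (17*((-39 - 3 + 7*9)/(-6 + 9)))*2 = (17*((-39 - 3 + 63)/3))*2 = (17*((1/3)*21))*2 = (17*7)*2 = 119*2 = 238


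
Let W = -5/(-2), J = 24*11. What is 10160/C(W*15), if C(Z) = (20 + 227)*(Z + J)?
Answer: 20320/148941 ≈ 0.13643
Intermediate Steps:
J = 264
W = 5/2 (W = -5*(-½) = 5/2 ≈ 2.5000)
C(Z) = 65208 + 247*Z (C(Z) = (20 + 227)*(Z + 264) = 247*(264 + Z) = 65208 + 247*Z)
10160/C(W*15) = 10160/(65208 + 247*((5/2)*15)) = 10160/(65208 + 247*(75/2)) = 10160/(65208 + 18525/2) = 10160/(148941/2) = 10160*(2/148941) = 20320/148941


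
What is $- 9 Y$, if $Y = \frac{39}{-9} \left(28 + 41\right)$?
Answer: $2691$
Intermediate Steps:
$Y = -299$ ($Y = 39 \left(- \frac{1}{9}\right) 69 = \left(- \frac{13}{3}\right) 69 = -299$)
$- 9 Y = \left(-9\right) \left(-299\right) = 2691$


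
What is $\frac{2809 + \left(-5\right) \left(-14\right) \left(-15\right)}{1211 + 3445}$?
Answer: $\frac{1759}{4656} \approx 0.37779$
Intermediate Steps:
$\frac{2809 + \left(-5\right) \left(-14\right) \left(-15\right)}{1211 + 3445} = \frac{2809 + 70 \left(-15\right)}{4656} = \left(2809 - 1050\right) \frac{1}{4656} = 1759 \cdot \frac{1}{4656} = \frac{1759}{4656}$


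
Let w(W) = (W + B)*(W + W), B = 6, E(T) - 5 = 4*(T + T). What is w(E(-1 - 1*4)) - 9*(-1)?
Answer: 2039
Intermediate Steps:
E(T) = 5 + 8*T (E(T) = 5 + 4*(T + T) = 5 + 4*(2*T) = 5 + 8*T)
w(W) = 2*W*(6 + W) (w(W) = (W + 6)*(W + W) = (6 + W)*(2*W) = 2*W*(6 + W))
w(E(-1 - 1*4)) - 9*(-1) = 2*(5 + 8*(-1 - 1*4))*(6 + (5 + 8*(-1 - 1*4))) - 9*(-1) = 2*(5 + 8*(-1 - 4))*(6 + (5 + 8*(-1 - 4))) + 9 = 2*(5 + 8*(-5))*(6 + (5 + 8*(-5))) + 9 = 2*(5 - 40)*(6 + (5 - 40)) + 9 = 2*(-35)*(6 - 35) + 9 = 2*(-35)*(-29) + 9 = 2030 + 9 = 2039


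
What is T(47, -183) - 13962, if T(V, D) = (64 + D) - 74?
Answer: -14155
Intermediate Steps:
T(V, D) = -10 + D
T(47, -183) - 13962 = (-10 - 183) - 13962 = -193 - 13962 = -14155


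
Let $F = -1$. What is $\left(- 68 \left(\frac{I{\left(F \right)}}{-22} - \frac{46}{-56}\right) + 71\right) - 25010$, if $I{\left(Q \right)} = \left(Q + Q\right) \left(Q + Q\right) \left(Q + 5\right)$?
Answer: $- \frac{1920796}{77} \approx -24945.0$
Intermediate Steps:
$I{\left(Q \right)} = 4 Q^{2} \left(5 + Q\right)$ ($I{\left(Q \right)} = 2 Q 2 Q \left(5 + Q\right) = 4 Q^{2} \left(5 + Q\right)$)
$\left(- 68 \left(\frac{I{\left(F \right)}}{-22} - \frac{46}{-56}\right) + 71\right) - 25010 = \left(- 68 \left(\frac{4 \left(-1\right)^{2} \left(5 - 1\right)}{-22} - \frac{46}{-56}\right) + 71\right) - 25010 = \left(- 68 \left(4 \cdot 1 \cdot 4 \left(- \frac{1}{22}\right) - - \frac{23}{28}\right) + 71\right) - 25010 = \left(- 68 \left(16 \left(- \frac{1}{22}\right) + \frac{23}{28}\right) + 71\right) - 25010 = \left(- 68 \left(- \frac{8}{11} + \frac{23}{28}\right) + 71\right) - 25010 = \left(\left(-68\right) \frac{29}{308} + 71\right) - 25010 = \left(- \frac{493}{77} + 71\right) - 25010 = \frac{4974}{77} - 25010 = - \frac{1920796}{77}$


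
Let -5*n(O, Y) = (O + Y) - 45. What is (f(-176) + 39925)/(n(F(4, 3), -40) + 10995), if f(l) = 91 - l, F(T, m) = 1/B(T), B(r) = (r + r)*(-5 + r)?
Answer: 1607680/440481 ≈ 3.6498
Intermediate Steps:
B(r) = 2*r*(-5 + r) (B(r) = (2*r)*(-5 + r) = 2*r*(-5 + r))
F(T, m) = 1/(2*T*(-5 + T))
n(O, Y) = 9 - O/5 - Y/5 (n(O, Y) = -((O + Y) - 45)/5 = -(-45 + O + Y)/5 = 9 - O/5 - Y/5)
(f(-176) + 39925)/(n(F(4, 3), -40) + 10995) = ((91 - 1*(-176)) + 39925)/((9 - 1/(10*4*(-5 + 4)) - ⅕*(-40)) + 10995) = ((91 + 176) + 39925)/((9 - 1/(10*4*(-1)) + 8) + 10995) = (267 + 39925)/((9 - (-1)/(10*4) + 8) + 10995) = 40192/((9 - ⅕*(-⅛) + 8) + 10995) = 40192/((9 + 1/40 + 8) + 10995) = 40192/(681/40 + 10995) = 40192/(440481/40) = 40192*(40/440481) = 1607680/440481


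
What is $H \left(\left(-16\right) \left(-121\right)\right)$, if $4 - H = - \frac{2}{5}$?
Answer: $\frac{42592}{5} \approx 8518.4$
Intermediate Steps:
$H = \frac{22}{5}$ ($H = 4 - - \frac{2}{5} = 4 + \frac{2}{5} = \frac{22}{5} \approx 4.4$)
$H \left(\left(-16\right) \left(-121\right)\right) = \frac{22 \left(\left(-16\right) \left(-121\right)\right)}{5} = \frac{22}{5} \cdot 1936 = \frac{42592}{5}$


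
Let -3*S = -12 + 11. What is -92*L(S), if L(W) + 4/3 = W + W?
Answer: 184/3 ≈ 61.333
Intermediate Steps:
S = ⅓ (S = -(-12 + 11)/3 = -⅓*(-1) = ⅓ ≈ 0.33333)
L(W) = -4/3 + 2*W (L(W) = -4/3 + (W + W) = -4/3 + 2*W)
-92*L(S) = -92*(-4/3 + 2*(⅓)) = -92*(-4/3 + ⅔) = -92*(-⅔) = 184/3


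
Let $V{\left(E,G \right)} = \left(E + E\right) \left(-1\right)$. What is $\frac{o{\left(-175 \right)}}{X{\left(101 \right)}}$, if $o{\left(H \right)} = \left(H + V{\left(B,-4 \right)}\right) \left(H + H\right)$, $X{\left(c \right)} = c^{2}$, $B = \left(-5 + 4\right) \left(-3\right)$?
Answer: $\frac{63350}{10201} \approx 6.2102$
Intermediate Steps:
$B = 3$ ($B = \left(-1\right) \left(-3\right) = 3$)
$V{\left(E,G \right)} = - 2 E$ ($V{\left(E,G \right)} = 2 E \left(-1\right) = - 2 E$)
$o{\left(H \right)} = 2 H \left(-6 + H\right)$ ($o{\left(H \right)} = \left(H - 6\right) \left(H + H\right) = \left(H - 6\right) 2 H = \left(-6 + H\right) 2 H = 2 H \left(-6 + H\right)$)
$\frac{o{\left(-175 \right)}}{X{\left(101 \right)}} = \frac{2 \left(-175\right) \left(-6 - 175\right)}{101^{2}} = \frac{2 \left(-175\right) \left(-181\right)}{10201} = 63350 \cdot \frac{1}{10201} = \frac{63350}{10201}$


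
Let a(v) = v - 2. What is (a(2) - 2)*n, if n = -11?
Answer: 22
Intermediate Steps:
a(v) = -2 + v
(a(2) - 2)*n = ((-2 + 2) - 2)*(-11) = (0 - 2)*(-11) = -2*(-11) = 22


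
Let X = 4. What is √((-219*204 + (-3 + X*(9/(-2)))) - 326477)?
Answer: I*√371174 ≈ 609.24*I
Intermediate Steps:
√((-219*204 + (-3 + X*(9/(-2)))) - 326477) = √((-219*204 + (-3 + 4*(9/(-2)))) - 326477) = √((-44676 + (-3 + 4*(9*(-½)))) - 326477) = √((-44676 + (-3 + 4*(-9/2))) - 326477) = √((-44676 + (-3 - 18)) - 326477) = √((-44676 - 21) - 326477) = √(-44697 - 326477) = √(-371174) = I*√371174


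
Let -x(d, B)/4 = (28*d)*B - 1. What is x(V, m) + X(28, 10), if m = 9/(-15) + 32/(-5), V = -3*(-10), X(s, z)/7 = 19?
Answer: 23657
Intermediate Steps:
X(s, z) = 133 (X(s, z) = 7*19 = 133)
V = 30
m = -7 (m = 9*(-1/15) + 32*(-⅕) = -⅗ - 32/5 = -7)
x(d, B) = 4 - 112*B*d (x(d, B) = -4*((28*d)*B - 1) = -4*(28*B*d - 1) = -4*(-1 + 28*B*d) = 4 - 112*B*d)
x(V, m) + X(28, 10) = (4 - 112*(-7)*30) + 133 = (4 + 23520) + 133 = 23524 + 133 = 23657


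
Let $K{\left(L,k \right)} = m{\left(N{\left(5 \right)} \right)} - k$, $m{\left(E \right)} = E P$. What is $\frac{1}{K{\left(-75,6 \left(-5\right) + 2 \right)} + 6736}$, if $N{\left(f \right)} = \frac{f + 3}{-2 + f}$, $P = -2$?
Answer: $\frac{3}{20276} \approx 0.00014796$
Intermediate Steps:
$N{\left(f \right)} = \frac{3 + f}{-2 + f}$
$m{\left(E \right)} = - 2 E$ ($m{\left(E \right)} = E \left(-2\right) = - 2 E$)
$K{\left(L,k \right)} = - \frac{16}{3} - k$ ($K{\left(L,k \right)} = - 2 \frac{3 + 5}{-2 + 5} - k = - 2 \cdot \frac{1}{3} \cdot 8 - k = \left(-2\right) \frac{8}{3} - k = - \frac{16}{3} - k$)
$\frac{1}{K{\left(-75,6 \left(-5\right) + 2 \right)} + 6736} = \frac{1}{\left(- \frac{16}{3} - \left(6 \left(-5\right) + 2\right)\right) + 6736} = \frac{1}{\left(- \frac{16}{3} - \left(-30 + 2\right)\right) + 6736} = \frac{1}{\left(- \frac{16}{3} - -28\right) + 6736} = \frac{1}{\left(- \frac{16}{3} + 28\right) + 6736} = \frac{1}{\frac{68}{3} + 6736} = \frac{1}{\frac{20276}{3}} = \frac{3}{20276}$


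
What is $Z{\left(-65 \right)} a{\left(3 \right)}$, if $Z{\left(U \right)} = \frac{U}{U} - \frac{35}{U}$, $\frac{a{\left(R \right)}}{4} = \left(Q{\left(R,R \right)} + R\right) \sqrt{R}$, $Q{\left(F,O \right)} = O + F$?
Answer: $\frac{720 \sqrt{3}}{13} \approx 95.929$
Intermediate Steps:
$Q{\left(F,O \right)} = F + O$
$a{\left(R \right)} = 12 R^{\frac{3}{2}}$ ($a{\left(R \right)} = 4 \left(\left(R + R\right) + R\right) \sqrt{R} = 4 \left(2 R + R\right) \sqrt{R} = 4 \cdot 3 R \sqrt{R} = 4 \cdot 3 R^{\frac{3}{2}} = 12 R^{\frac{3}{2}}$)
$Z{\left(U \right)} = 1 - \frac{35}{U}$
$Z{\left(-65 \right)} a{\left(3 \right)} = \frac{-35 - 65}{-65} \cdot 12 \cdot 3^{\frac{3}{2}} = \left(- \frac{1}{65}\right) \left(-100\right) 12 \cdot 3 \sqrt{3} = \frac{20 \cdot 36 \sqrt{3}}{13} = \frac{720 \sqrt{3}}{13}$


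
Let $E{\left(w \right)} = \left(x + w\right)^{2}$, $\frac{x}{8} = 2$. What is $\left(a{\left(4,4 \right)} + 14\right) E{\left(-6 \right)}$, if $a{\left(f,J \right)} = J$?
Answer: $1800$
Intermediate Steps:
$x = 16$ ($x = 8 \cdot 2 = 16$)
$E{\left(w \right)} = \left(16 + w\right)^{2}$
$\left(a{\left(4,4 \right)} + 14\right) E{\left(-6 \right)} = \left(4 + 14\right) \left(16 - 6\right)^{2} = 18 \cdot 10^{2} = 18 \cdot 100 = 1800$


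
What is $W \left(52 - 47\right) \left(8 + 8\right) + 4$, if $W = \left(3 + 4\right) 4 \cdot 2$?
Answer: $4484$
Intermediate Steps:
$W = 56$ ($W = 7 \cdot 4 \cdot 2 = 28 \cdot 2 = 56$)
$W \left(52 - 47\right) \left(8 + 8\right) + 4 = 56 \left(52 - 47\right) \left(8 + 8\right) + 4 = 56 \cdot 5 \cdot 16 + 4 = 56 \cdot 80 + 4 = 4480 + 4 = 4484$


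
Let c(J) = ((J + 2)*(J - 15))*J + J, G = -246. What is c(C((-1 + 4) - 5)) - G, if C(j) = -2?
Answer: 244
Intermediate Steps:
c(J) = J + J*(-15 + J)*(2 + J) (c(J) = ((2 + J)*(-15 + J))*J + J = ((-15 + J)*(2 + J))*J + J = J*(-15 + J)*(2 + J) + J = J + J*(-15 + J)*(2 + J))
c(C((-1 + 4) - 5)) - G = -2*(-29 + (-2)**2 - 13*(-2)) - 1*(-246) = -2*(-29 + 4 + 26) + 246 = -2*1 + 246 = -2 + 246 = 244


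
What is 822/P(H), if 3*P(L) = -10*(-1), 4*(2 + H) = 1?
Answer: 1233/5 ≈ 246.60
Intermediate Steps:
H = -7/4 (H = -2 + (1/4)*1 = -2 + 1/4 = -7/4 ≈ -1.7500)
P(L) = 10/3 (P(L) = (-10*(-1))/3 = (1/3)*10 = 10/3)
822/P(H) = 822/(10/3) = 822*(3/10) = 1233/5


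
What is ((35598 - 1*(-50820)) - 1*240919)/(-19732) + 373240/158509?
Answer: 31854570689/3127699588 ≈ 10.185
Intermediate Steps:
((35598 - 1*(-50820)) - 1*240919)/(-19732) + 373240/158509 = ((35598 + 50820) - 240919)*(-1/19732) + 373240*(1/158509) = (86418 - 240919)*(-1/19732) + 373240/158509 = -154501*(-1/19732) + 373240/158509 = 154501/19732 + 373240/158509 = 31854570689/3127699588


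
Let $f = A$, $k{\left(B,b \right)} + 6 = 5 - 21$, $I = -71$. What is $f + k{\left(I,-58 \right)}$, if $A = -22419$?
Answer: $-22441$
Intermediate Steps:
$k{\left(B,b \right)} = -22$ ($k{\left(B,b \right)} = -6 + \left(5 - 21\right) = -6 - 16 = -22$)
$f = -22419$
$f + k{\left(I,-58 \right)} = -22419 - 22 = -22441$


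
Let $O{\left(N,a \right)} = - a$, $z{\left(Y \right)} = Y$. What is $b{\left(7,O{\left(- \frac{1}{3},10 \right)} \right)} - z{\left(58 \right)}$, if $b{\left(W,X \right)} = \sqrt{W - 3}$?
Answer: $-56$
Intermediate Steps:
$b{\left(W,X \right)} = \sqrt{-3 + W}$
$b{\left(7,O{\left(- \frac{1}{3},10 \right)} \right)} - z{\left(58 \right)} = \sqrt{-3 + 7} - 58 = \sqrt{4} - 58 = 2 - 58 = -56$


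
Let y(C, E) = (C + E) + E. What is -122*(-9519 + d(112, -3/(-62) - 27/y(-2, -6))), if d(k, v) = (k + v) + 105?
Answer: 246208810/217 ≈ 1.1346e+6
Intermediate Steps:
y(C, E) = C + 2*E
d(k, v) = 105 + k + v
-122*(-9519 + d(112, -3/(-62) - 27/y(-2, -6))) = -122*(-9519 + (105 + 112 + (-3/(-62) - 27/(-2 + 2*(-6))))) = -122*(-9519 + (105 + 112 + (-3*(-1/62) - 27/(-2 - 12)))) = -122*(-9519 + (105 + 112 + (3/62 - 27/(-14)))) = -122*(-9519 + (105 + 112 + (3/62 - 27*(-1/14)))) = -122*(-9519 + (105 + 112 + (3/62 + 27/14))) = -122*(-9519 + (105 + 112 + 429/217)) = -122*(-9519 + 47518/217) = -122*(-2018105/217) = 246208810/217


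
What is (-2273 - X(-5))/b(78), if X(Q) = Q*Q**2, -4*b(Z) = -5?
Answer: -8592/5 ≈ -1718.4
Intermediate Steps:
b(Z) = 5/4 (b(Z) = -1/4*(-5) = 5/4)
X(Q) = Q**3
(-2273 - X(-5))/b(78) = (-2273 - 1*(-5)**3)/(5/4) = (-2273 - 1*(-125))*(4/5) = (-2273 + 125)*(4/5) = -2148*4/5 = -8592/5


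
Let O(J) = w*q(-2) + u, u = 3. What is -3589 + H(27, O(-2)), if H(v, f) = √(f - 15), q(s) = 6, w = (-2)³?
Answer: -3589 + 2*I*√15 ≈ -3589.0 + 7.746*I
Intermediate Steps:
w = -8
O(J) = -45 (O(J) = -8*6 + 3 = -48 + 3 = -45)
H(v, f) = √(-15 + f)
-3589 + H(27, O(-2)) = -3589 + √(-15 - 45) = -3589 + √(-60) = -3589 + 2*I*√15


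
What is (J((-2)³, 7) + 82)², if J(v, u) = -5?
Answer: 5929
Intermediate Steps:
(J((-2)³, 7) + 82)² = (-5 + 82)² = 77² = 5929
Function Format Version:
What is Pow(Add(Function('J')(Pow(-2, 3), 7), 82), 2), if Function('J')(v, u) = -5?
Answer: 5929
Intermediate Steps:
Pow(Add(Function('J')(Pow(-2, 3), 7), 82), 2) = Pow(Add(-5, 82), 2) = Pow(77, 2) = 5929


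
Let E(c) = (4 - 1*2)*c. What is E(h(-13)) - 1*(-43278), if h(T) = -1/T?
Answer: 562616/13 ≈ 43278.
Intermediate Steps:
E(c) = 2*c (E(c) = (4 - 2)*c = 2*c)
E(h(-13)) - 1*(-43278) = 2*(-1/(-13)) - 1*(-43278) = 2*(-1*(-1/13)) + 43278 = 2*(1/13) + 43278 = 2/13 + 43278 = 562616/13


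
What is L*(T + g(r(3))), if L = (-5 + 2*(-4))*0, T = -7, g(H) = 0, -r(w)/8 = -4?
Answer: 0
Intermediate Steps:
r(w) = 32 (r(w) = -8*(-4) = 32)
L = 0 (L = (-5 - 8)*0 = -13*0 = 0)
L*(T + g(r(3))) = 0*(-7 + 0) = 0*(-7) = 0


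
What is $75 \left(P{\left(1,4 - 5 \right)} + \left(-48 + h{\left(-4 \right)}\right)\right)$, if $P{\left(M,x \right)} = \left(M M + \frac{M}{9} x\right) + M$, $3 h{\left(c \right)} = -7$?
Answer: $- \frac{10900}{3} \approx -3633.3$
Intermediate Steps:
$h{\left(c \right)} = - \frac{7}{3}$ ($h{\left(c \right)} = \frac{1}{3} \left(-7\right) = - \frac{7}{3}$)
$P{\left(M,x \right)} = M + M^{2} + \frac{M x}{9}$ ($P{\left(M,x \right)} = \left(M^{2} + M \frac{1}{9} x\right) + M = \left(M^{2} + \frac{M}{9} x\right) + M = \left(M^{2} + \frac{M x}{9}\right) + M = M + M^{2} + \frac{M x}{9}$)
$75 \left(P{\left(1,4 - 5 \right)} + \left(-48 + h{\left(-4 \right)}\right)\right) = 75 \left(\frac{1}{9} \cdot 1 \left(9 + \left(4 - 5\right) + 9 \cdot 1\right) - \frac{151}{3}\right) = 75 \left(\frac{1}{9} \cdot 1 \left(9 - 1 + 9\right) - \frac{151}{3}\right) = 75 \left(\frac{1}{9} \cdot 1 \cdot 17 - \frac{151}{3}\right) = 75 \left(\frac{17}{9} - \frac{151}{3}\right) = 75 \left(- \frac{436}{9}\right) = - \frac{10900}{3}$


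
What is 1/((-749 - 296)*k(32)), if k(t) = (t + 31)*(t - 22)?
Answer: -1/658350 ≈ -1.5189e-6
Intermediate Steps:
k(t) = (-22 + t)*(31 + t) (k(t) = (31 + t)*(-22 + t) = (-22 + t)*(31 + t))
1/((-749 - 296)*k(32)) = 1/((-749 - 296)*(-682 + 32² + 9*32)) = 1/((-1045)*(-682 + 1024 + 288)) = -1/1045/630 = -1/1045*1/630 = -1/658350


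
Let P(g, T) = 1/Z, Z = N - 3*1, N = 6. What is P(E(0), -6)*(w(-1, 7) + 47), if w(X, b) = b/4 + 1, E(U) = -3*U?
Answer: 199/12 ≈ 16.583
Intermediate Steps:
Z = 3 (Z = 6 - 3*1 = 6 - 3 = 3)
P(g, T) = ⅓ (P(g, T) = 1/3 = ⅓)
w(X, b) = 1 + b/4 (w(X, b) = b*(¼) + 1 = b/4 + 1 = 1 + b/4)
P(E(0), -6)*(w(-1, 7) + 47) = ((1 + (¼)*7) + 47)/3 = ((1 + 7/4) + 47)/3 = (11/4 + 47)/3 = (⅓)*(199/4) = 199/12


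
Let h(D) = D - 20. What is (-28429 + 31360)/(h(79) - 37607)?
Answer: -977/12516 ≈ -0.078060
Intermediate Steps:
h(D) = -20 + D
(-28429 + 31360)/(h(79) - 37607) = (-28429 + 31360)/((-20 + 79) - 37607) = 2931/(59 - 37607) = 2931/(-37548) = 2931*(-1/37548) = -977/12516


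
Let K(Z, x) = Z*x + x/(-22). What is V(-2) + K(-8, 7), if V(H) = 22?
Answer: -755/22 ≈ -34.318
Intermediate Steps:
K(Z, x) = -x/22 + Z*x (K(Z, x) = Z*x + x*(-1/22) = Z*x - x/22 = -x/22 + Z*x)
V(-2) + K(-8, 7) = 22 + 7*(-1/22 - 8) = 22 + 7*(-177/22) = 22 - 1239/22 = -755/22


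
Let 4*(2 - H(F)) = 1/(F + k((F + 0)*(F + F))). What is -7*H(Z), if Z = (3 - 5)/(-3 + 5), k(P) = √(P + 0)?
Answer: -49/4 + 7*√2/4 ≈ -9.7751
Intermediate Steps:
k(P) = √P
Z = -1 (Z = -2/2 = -2*½ = -1)
H(F) = 2 - 1/(4*(F + √2*√(F²))) (H(F) = 2 - 1/(4*(F + √((F + 0)*(F + F)))) = 2 - 1/(4*(F + √(F*(2*F)))) = 2 - 1/(4*(F + √(2*F²))) = 2 - 1/(4*(F + √2*√(F²))))
-7*H(Z) = -7*(-¼ + 2*(-1) + 2*√2*√((-1)²))/(-1 + √2*√((-1)²)) = -7*(-¼ - 2 + 2*√2*√1)/(-1 + √2*√1) = -7*(-¼ - 2 + 2*√2*1)/(-1 + √2*1) = -7*(-¼ - 2 + 2*√2)/(-1 + √2) = -7*(-9/4 + 2*√2)/(-1 + √2)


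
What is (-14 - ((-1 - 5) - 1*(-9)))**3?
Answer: -4913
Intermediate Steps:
(-14 - ((-1 - 5) - 1*(-9)))**3 = (-14 - (-6 + 9))**3 = (-14 - 1*3)**3 = (-14 - 3)**3 = (-17)**3 = -4913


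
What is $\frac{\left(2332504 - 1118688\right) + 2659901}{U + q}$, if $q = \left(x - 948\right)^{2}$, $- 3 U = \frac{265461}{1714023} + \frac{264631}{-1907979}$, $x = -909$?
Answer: $\frac{52132896096543723}{46409593971391817} \approx 1.1233$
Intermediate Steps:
$U = - \frac{653214726}{121122958871}$ ($U = - \frac{\frac{265461}{1714023} + \frac{264631}{-1907979}}{3} = - \frac{265461 \cdot \frac{1}{1714023} + 264631 \left(- \frac{1}{1907979}\right)}{3} = - \frac{\frac{88487}{571341} - \frac{264631}{1907979}}{3} = \left(- \frac{1}{3}\right) \frac{1959644178}{121122958871} = - \frac{653214726}{121122958871} \approx -0.005393$)
$q = 3448449$ ($q = \left(-909 - 948\right)^{2} = \left(-1857\right)^{2} = 3448449$)
$\frac{\left(2332504 - 1118688\right) + 2659901}{U + q} = \frac{\left(2332504 - 1118688\right) + 2659901}{- \frac{653214726}{121122958871} + 3448449} = \frac{1213816 + 2659901}{\frac{417686345742526353}{121122958871}} = 3873717 \cdot \frac{121122958871}{417686345742526353} = \frac{52132896096543723}{46409593971391817}$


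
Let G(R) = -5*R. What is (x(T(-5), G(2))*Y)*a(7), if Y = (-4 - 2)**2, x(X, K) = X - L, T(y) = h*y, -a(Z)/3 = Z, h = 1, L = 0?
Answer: 3780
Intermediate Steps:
a(Z) = -3*Z
T(y) = y (T(y) = 1*y = y)
x(X, K) = X (x(X, K) = X - 1*0 = X + 0 = X)
Y = 36 (Y = (-6)**2 = 36)
(x(T(-5), G(2))*Y)*a(7) = (-5*36)*(-3*7) = -180*(-21) = 3780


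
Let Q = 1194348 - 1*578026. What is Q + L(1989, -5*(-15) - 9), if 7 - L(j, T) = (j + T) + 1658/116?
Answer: 35627063/58 ≈ 6.1426e+5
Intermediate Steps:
Q = 616322 (Q = 1194348 - 578026 = 616322)
L(j, T) = -423/58 - T - j (L(j, T) = 7 - ((j + T) + 1658/116) = 7 - ((T + j) + 1658*(1/116)) = 7 - ((T + j) + 829/58) = 7 - (829/58 + T + j) = 7 + (-829/58 - T - j) = -423/58 - T - j)
Q + L(1989, -5*(-15) - 9) = 616322 + (-423/58 - (-5*(-15) - 9) - 1*1989) = 616322 + (-423/58 - (75 - 9) - 1989) = 616322 + (-423/58 - 1*66 - 1989) = 616322 + (-423/58 - 66 - 1989) = 616322 - 119613/58 = 35627063/58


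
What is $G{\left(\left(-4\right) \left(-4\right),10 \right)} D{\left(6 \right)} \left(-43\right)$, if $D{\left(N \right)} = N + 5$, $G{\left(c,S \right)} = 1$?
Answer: $-473$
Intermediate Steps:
$D{\left(N \right)} = 5 + N$
$G{\left(\left(-4\right) \left(-4\right),10 \right)} D{\left(6 \right)} \left(-43\right) = 1 \left(5 + 6\right) \left(-43\right) = 1 \cdot 11 \left(-43\right) = 11 \left(-43\right) = -473$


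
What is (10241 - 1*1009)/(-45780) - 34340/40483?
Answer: -486456064/463327935 ≈ -1.0499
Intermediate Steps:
(10241 - 1*1009)/(-45780) - 34340/40483 = (10241 - 1009)*(-1/45780) - 34340*1/40483 = 9232*(-1/45780) - 34340/40483 = -2308/11445 - 34340/40483 = -486456064/463327935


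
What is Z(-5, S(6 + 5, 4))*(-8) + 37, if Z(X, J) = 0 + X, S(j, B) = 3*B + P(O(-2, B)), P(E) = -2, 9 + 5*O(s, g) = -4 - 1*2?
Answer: 77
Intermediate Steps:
O(s, g) = -3 (O(s, g) = -9/5 + (-4 - 1*2)/5 = -9/5 + (-4 - 2)/5 = -9/5 + (⅕)*(-6) = -9/5 - 6/5 = -3)
S(j, B) = -2 + 3*B (S(j, B) = 3*B - 2 = -2 + 3*B)
Z(X, J) = X
Z(-5, S(6 + 5, 4))*(-8) + 37 = -5*(-8) + 37 = 40 + 37 = 77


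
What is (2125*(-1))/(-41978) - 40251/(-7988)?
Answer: 853315489/167660132 ≈ 5.0896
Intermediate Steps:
(2125*(-1))/(-41978) - 40251/(-7988) = -2125*(-1/41978) - 40251*(-1/7988) = 2125/41978 + 40251/7988 = 853315489/167660132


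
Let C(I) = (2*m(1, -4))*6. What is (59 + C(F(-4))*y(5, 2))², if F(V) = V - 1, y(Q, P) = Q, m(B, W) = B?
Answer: 14161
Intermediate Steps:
F(V) = -1 + V
C(I) = 12 (C(I) = (2*1)*6 = 2*6 = 12)
(59 + C(F(-4))*y(5, 2))² = (59 + 12*5)² = (59 + 60)² = 119² = 14161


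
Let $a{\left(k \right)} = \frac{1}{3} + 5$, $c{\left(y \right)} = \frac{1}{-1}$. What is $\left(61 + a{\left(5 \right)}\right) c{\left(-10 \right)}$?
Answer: $- \frac{199}{3} \approx -66.333$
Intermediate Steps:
$c{\left(y \right)} = -1$
$a{\left(k \right)} = \frac{16}{3}$ ($a{\left(k \right)} = \frac{1}{3} + 5 = \frac{16}{3}$)
$\left(61 + a{\left(5 \right)}\right) c{\left(-10 \right)} = \left(61 + \frac{16}{3}\right) \left(-1\right) = \frac{199}{3} \left(-1\right) = - \frac{199}{3}$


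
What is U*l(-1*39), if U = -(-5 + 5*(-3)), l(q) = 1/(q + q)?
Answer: -10/39 ≈ -0.25641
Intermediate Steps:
l(q) = 1/(2*q)
U = 20 (U = -(-5 - 15) = -1*(-20) = 20)
U*l(-1*39) = 20*(1/(2*((-1*39)))) = 20*((½)/(-39)) = 20*((½)*(-1/39)) = 20*(-1/78) = -10/39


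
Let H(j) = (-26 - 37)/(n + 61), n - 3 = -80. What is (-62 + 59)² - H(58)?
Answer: 81/16 ≈ 5.0625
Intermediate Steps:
n = -77 (n = 3 - 80 = -77)
H(j) = 63/16 (H(j) = (-26 - 37)/(-77 + 61) = -63/(-16) = -63*(-1/16) = 63/16)
(-62 + 59)² - H(58) = (-62 + 59)² - 1*63/16 = (-3)² - 63/16 = 9 - 63/16 = 81/16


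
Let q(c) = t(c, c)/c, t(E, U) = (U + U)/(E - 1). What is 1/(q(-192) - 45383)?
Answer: -193/8758921 ≈ -2.2035e-5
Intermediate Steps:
t(E, U) = 2*U/(-1 + E) (t(E, U) = (2*U)/(-1 + E) = 2*U/(-1 + E))
q(c) = 2/(-1 + c) (q(c) = (2*c/(-1 + c))/c = 2/(-1 + c))
1/(q(-192) - 45383) = 1/(2/(-1 - 192) - 45383) = 1/(2/(-193) - 45383) = 1/(2*(-1/193) - 45383) = 1/(-2/193 - 45383) = 1/(-8758921/193) = -193/8758921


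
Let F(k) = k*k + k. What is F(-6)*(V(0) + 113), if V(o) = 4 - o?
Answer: 3510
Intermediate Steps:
F(k) = k + k² (F(k) = k² + k = k + k²)
F(-6)*(V(0) + 113) = (-6*(1 - 6))*((4 - 1*0) + 113) = (-6*(-5))*((4 + 0) + 113) = 30*(4 + 113) = 30*117 = 3510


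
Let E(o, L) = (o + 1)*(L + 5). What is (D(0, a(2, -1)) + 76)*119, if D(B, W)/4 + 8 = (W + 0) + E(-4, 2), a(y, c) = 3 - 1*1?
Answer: -3808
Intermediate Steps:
a(y, c) = 2 (a(y, c) = 3 - 1 = 2)
E(o, L) = (1 + o)*(5 + L)
D(B, W) = -116 + 4*W (D(B, W) = -32 + 4*((W + 0) + (5 + 2 + 5*(-4) + 2*(-4))) = -32 + 4*(W + (5 + 2 - 20 - 8)) = -32 + 4*(W - 21) = -32 + 4*(-21 + W) = -32 + (-84 + 4*W) = -116 + 4*W)
(D(0, a(2, -1)) + 76)*119 = ((-116 + 4*2) + 76)*119 = ((-116 + 8) + 76)*119 = (-108 + 76)*119 = -32*119 = -3808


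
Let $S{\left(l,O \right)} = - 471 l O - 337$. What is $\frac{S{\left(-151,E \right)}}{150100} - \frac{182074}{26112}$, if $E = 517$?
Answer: $\frac{23319714131}{97985280} \approx 237.99$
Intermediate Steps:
$S{\left(l,O \right)} = -337 - 471 O l$ ($S{\left(l,O \right)} = - 471 O l - 337 = -337 - 471 O l$)
$\frac{S{\left(-151,E \right)}}{150100} - \frac{182074}{26112} = \frac{-337 - 243507 \left(-151\right)}{150100} - \frac{182074}{26112} = \left(-337 + 36769557\right) \frac{1}{150100} - \frac{91037}{13056} = 36769220 \cdot \frac{1}{150100} - \frac{91037}{13056} = \frac{1838461}{7505} - \frac{91037}{13056} = \frac{23319714131}{97985280}$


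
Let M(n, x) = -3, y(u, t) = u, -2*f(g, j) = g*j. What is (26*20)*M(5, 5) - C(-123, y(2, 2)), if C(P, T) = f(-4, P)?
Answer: -1314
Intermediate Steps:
f(g, j) = -g*j/2
C(P, T) = 2*P (C(P, T) = -½*(-4)*P = 2*P)
(26*20)*M(5, 5) - C(-123, y(2, 2)) = (26*20)*(-3) - 2*(-123) = 520*(-3) - 1*(-246) = -1560 + 246 = -1314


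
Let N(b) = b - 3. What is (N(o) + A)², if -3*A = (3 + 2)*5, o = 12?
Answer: 4/9 ≈ 0.44444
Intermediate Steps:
N(b) = -3 + b
A = -25/3 (A = -(3 + 2)*5/3 = -5*5/3 = -⅓*25 = -25/3 ≈ -8.3333)
(N(o) + A)² = ((-3 + 12) - 25/3)² = (9 - 25/3)² = (⅔)² = 4/9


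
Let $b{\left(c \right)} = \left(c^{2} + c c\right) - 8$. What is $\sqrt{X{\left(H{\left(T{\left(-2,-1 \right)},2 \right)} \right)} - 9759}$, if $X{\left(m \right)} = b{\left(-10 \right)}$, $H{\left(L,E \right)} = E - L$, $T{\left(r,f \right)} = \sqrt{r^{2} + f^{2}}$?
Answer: $3 i \sqrt{1063} \approx 97.811 i$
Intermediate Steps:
$T{\left(r,f \right)} = \sqrt{f^{2} + r^{2}}$
$b{\left(c \right)} = -8 + 2 c^{2}$ ($b{\left(c \right)} = \left(c^{2} + c^{2}\right) - 8 = 2 c^{2} - 8 = -8 + 2 c^{2}$)
$X{\left(m \right)} = 192$ ($X{\left(m \right)} = -8 + 2 \left(-10\right)^{2} = -8 + 2 \cdot 100 = -8 + 200 = 192$)
$\sqrt{X{\left(H{\left(T{\left(-2,-1 \right)},2 \right)} \right)} - 9759} = \sqrt{192 - 9759} = \sqrt{-9567} = 3 i \sqrt{1063}$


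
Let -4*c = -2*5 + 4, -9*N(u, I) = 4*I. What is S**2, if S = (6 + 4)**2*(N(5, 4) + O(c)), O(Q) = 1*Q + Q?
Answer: 1210000/81 ≈ 14938.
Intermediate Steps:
N(u, I) = -4*I/9
c = 3/2 (c = -(-2*5 + 4)/4 = -(-10 + 4)/4 = -1/4*(-6) = 3/2 ≈ 1.5000)
O(Q) = 2*Q (O(Q) = Q + Q = 2*Q)
S = 1100/9 (S = (6 + 4)**2*(-4/9*4 + 2*(3/2)) = 10**2*(-16/9 + 3) = 100*(11/9) = 1100/9 ≈ 122.22)
S**2 = (1100/9)**2 = 1210000/81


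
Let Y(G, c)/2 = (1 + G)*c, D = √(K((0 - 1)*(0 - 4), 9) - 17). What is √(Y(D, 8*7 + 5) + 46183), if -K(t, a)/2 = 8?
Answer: √(46305 + 122*I*√33) ≈ 215.19 + 1.628*I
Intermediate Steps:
K(t, a) = -16 (K(t, a) = -2*8 = -16)
D = I*√33 (D = √(-16 - 17) = √(-33) = I*√33 ≈ 5.7446*I)
Y(G, c) = 2*c*(1 + G) (Y(G, c) = 2*((1 + G)*c) = 2*(c*(1 + G)) = 2*c*(1 + G))
√(Y(D, 8*7 + 5) + 46183) = √(2*(8*7 + 5)*(1 + I*√33) + 46183) = √(2*(56 + 5)*(1 + I*√33) + 46183) = √(2*61*(1 + I*√33) + 46183) = √((122 + 122*I*√33) + 46183) = √(46305 + 122*I*√33)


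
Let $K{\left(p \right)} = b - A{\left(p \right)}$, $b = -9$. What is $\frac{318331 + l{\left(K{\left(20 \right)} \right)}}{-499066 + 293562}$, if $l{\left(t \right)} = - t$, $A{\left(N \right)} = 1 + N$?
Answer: $- \frac{318361}{205504} \approx -1.5492$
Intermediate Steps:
$K{\left(p \right)} = -10 - p$ ($K{\left(p \right)} = -9 - \left(1 + p\right) = -10 - p$)
$\frac{318331 + l{\left(K{\left(20 \right)} \right)}}{-499066 + 293562} = \frac{318331 - \left(-10 - 20\right)}{-499066 + 293562} = \frac{318331 - \left(-10 - 20\right)}{-205504} = \left(318331 - -30\right) \left(- \frac{1}{205504}\right) = \left(318331 + 30\right) \left(- \frac{1}{205504}\right) = 318361 \left(- \frac{1}{205504}\right) = - \frac{318361}{205504}$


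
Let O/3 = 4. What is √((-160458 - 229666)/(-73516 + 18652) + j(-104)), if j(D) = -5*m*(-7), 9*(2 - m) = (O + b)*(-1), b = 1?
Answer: √667158051/2286 ≈ 11.299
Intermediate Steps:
O = 12 (O = 3*4 = 12)
m = 31/9 (m = 2 - (12 + 1)*(-1)/9 = 2 - 13*(-1)/9 = 2 - ⅑*(-13) = 2 + 13/9 = 31/9 ≈ 3.4444)
j(D) = 1085/9 (j(D) = -5*31/9*(-7) = -155/9*(-7) = 1085/9)
√((-160458 - 229666)/(-73516 + 18652) + j(-104)) = √((-160458 - 229666)/(-73516 + 18652) + 1085/9) = √(-390124/(-54864) + 1085/9) = √(-390124*(-1/54864) + 1085/9) = √(97531/13716 + 1085/9) = √(1751071/13716) = √667158051/2286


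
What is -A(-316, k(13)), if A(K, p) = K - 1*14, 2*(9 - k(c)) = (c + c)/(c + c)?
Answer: 330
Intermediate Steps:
k(c) = 17/2 (k(c) = 9 - (c + c)/(2*(c + c)) = 9 - 2*c/(2*(2*c)) = 9 - 2*c*1/(2*c)/2 = 9 - ½*1 = 9 - ½ = 17/2)
A(K, p) = -14 + K (A(K, p) = K - 14 = -14 + K)
-A(-316, k(13)) = -(-14 - 316) = -1*(-330) = 330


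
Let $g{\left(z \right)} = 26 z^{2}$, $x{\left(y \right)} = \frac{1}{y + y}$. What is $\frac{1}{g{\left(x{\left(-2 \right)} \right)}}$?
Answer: $\frac{8}{13} \approx 0.61539$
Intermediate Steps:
$x{\left(y \right)} = \frac{1}{2 y}$
$\frac{1}{g{\left(x{\left(-2 \right)} \right)}} = \frac{1}{26 \left(\frac{1}{2 \left(-2\right)}\right)^{2}} = \frac{1}{26 \left(\frac{1}{2} \left(- \frac{1}{2}\right)\right)^{2}} = \frac{1}{26 \left(- \frac{1}{4}\right)^{2}} = \frac{1}{26 \cdot \frac{1}{16}} = \frac{1}{\frac{13}{8}} = \frac{8}{13}$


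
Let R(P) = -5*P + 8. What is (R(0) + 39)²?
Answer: 2209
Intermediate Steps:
R(P) = 8 - 5*P
(R(0) + 39)² = ((8 - 5*0) + 39)² = ((8 + 0) + 39)² = (8 + 39)² = 47² = 2209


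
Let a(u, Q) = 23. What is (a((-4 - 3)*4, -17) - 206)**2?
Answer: 33489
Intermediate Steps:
(a((-4 - 3)*4, -17) - 206)**2 = (23 - 206)**2 = (-183)**2 = 33489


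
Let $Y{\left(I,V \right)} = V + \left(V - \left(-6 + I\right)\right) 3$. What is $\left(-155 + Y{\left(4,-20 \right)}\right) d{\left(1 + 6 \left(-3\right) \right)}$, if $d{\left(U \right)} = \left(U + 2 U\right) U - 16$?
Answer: $-194879$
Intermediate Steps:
$d{\left(U \right)} = -16 + 3 U^{2}$ ($d{\left(U \right)} = 3 U U - 16 = 3 U^{2} - 16 = -16 + 3 U^{2}$)
$Y{\left(I,V \right)} = 18 - 3 I + 4 V$ ($Y{\left(I,V \right)} = V + \left(6 + V - I\right) 3 = V + \left(18 - 3 I + 3 V\right) = 18 - 3 I + 4 V$)
$\left(-155 + Y{\left(4,-20 \right)}\right) d{\left(1 + 6 \left(-3\right) \right)} = \left(-155 + \left(18 - 12 + 4 \left(-20\right)\right)\right) \left(-16 + 3 \left(1 + 6 \left(-3\right)\right)^{2}\right) = \left(-155 - 74\right) \left(-16 + 3 \left(1 - 18\right)^{2}\right) = \left(-155 - 74\right) \left(-16 + 3 \left(-17\right)^{2}\right) = - 229 \left(-16 + 3 \cdot 289\right) = - 229 \left(-16 + 867\right) = \left(-229\right) 851 = -194879$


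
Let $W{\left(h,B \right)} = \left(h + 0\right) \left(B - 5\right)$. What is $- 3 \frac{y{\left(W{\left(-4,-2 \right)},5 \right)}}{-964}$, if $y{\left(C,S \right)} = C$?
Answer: $\frac{21}{241} \approx 0.087137$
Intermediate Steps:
$W{\left(h,B \right)} = h \left(-5 + B\right)$
$- 3 \frac{y{\left(W{\left(-4,-2 \right)},5 \right)}}{-964} = - 3 \frac{\left(-4\right) \left(-5 - 2\right)}{-964} = - 3 \left(-4\right) \left(-7\right) \left(- \frac{1}{964}\right) = - 3 \cdot 28 \left(- \frac{1}{964}\right) = \left(-3\right) \left(- \frac{7}{241}\right) = \frac{21}{241}$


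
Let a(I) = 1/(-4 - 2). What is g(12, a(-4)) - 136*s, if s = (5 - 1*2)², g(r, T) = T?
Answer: -7345/6 ≈ -1224.2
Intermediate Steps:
a(I) = -⅙ (a(I) = 1/(-6) = -⅙)
s = 9 (s = (5 - 2)² = 3² = 9)
g(12, a(-4)) - 136*s = -⅙ - 136*9 = -⅙ - 1224 = -7345/6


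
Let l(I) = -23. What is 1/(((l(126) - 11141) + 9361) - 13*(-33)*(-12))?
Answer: -1/6951 ≈ -0.00014386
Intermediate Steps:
1/(((l(126) - 11141) + 9361) - 13*(-33)*(-12)) = 1/(((-23 - 11141) + 9361) - 13*(-33)*(-12)) = 1/((-11164 + 9361) + 429*(-12)) = 1/(-1803 - 5148) = 1/(-6951) = -1/6951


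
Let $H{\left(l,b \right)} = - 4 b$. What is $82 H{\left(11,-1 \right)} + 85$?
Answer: $413$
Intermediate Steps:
$82 H{\left(11,-1 \right)} + 85 = 82 \left(\left(-4\right) \left(-1\right)\right) + 85 = 82 \cdot 4 + 85 = 328 + 85 = 413$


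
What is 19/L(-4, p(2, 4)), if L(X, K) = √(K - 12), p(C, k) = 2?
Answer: -19*I*√10/10 ≈ -6.0083*I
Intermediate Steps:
L(X, K) = √(-12 + K)
19/L(-4, p(2, 4)) = 19/(√(-12 + 2)) = 19/(√(-10)) = 19/((I*√10)) = 19*(-I*√10/10) = -19*I*√10/10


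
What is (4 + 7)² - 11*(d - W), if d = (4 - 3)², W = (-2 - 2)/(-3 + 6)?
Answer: 286/3 ≈ 95.333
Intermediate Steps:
W = -4/3 ≈ -1.3333
d = 1 (d = 1² = 1)
(4 + 7)² - 11*(d - W) = (4 + 7)² - 11*(1 - 1*(-4/3)) = 11² - 11*(1 + 4/3) = 121 - 11*7/3 = 121 - 77/3 = 286/3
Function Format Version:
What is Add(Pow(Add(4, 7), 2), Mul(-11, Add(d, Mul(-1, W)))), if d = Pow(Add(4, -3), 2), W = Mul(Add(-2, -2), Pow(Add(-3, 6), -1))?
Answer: Rational(286, 3) ≈ 95.333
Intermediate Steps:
W = Rational(-4, 3) (W = Mul(-4, Pow(3, -1)) = Mul(-4, Rational(1, 3)) = Rational(-4, 3) ≈ -1.3333)
d = 1 (d = Pow(1, 2) = 1)
Add(Pow(Add(4, 7), 2), Mul(-11, Add(d, Mul(-1, W)))) = Add(Pow(Add(4, 7), 2), Mul(-11, Add(1, Mul(-1, Rational(-4, 3))))) = Add(Pow(11, 2), Mul(-11, Add(1, Rational(4, 3)))) = Add(121, Mul(-11, Rational(7, 3))) = Add(121, Rational(-77, 3)) = Rational(286, 3)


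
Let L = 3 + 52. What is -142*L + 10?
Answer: -7800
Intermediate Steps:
L = 55
-142*L + 10 = -142*55 + 10 = -7810 + 10 = -7800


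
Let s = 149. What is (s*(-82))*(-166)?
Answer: 2028188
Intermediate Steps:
(s*(-82))*(-166) = (149*(-82))*(-166) = -12218*(-166) = 2028188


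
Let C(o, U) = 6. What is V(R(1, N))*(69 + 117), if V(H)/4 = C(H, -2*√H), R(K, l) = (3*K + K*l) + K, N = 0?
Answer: 4464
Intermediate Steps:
R(K, l) = 4*K + K*l
V(H) = 24 (V(H) = 4*6 = 24)
V(R(1, N))*(69 + 117) = 24*(69 + 117) = 24*186 = 4464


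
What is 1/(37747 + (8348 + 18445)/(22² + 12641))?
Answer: 4375/165152056 ≈ 2.6491e-5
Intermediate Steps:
1/(37747 + (8348 + 18445)/(22² + 12641)) = 1/(37747 + 26793/(484 + 12641)) = 1/(37747 + 26793/13125) = 1/(37747 + 26793*(1/13125)) = 1/(37747 + 8931/4375) = 1/(165152056/4375) = 4375/165152056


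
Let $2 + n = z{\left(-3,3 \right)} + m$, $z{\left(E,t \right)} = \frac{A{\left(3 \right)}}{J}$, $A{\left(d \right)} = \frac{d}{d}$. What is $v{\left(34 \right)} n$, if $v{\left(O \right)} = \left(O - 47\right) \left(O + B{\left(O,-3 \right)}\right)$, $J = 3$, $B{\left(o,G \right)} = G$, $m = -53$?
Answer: $\frac{66092}{3} \approx 22031.0$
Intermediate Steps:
$A{\left(d \right)} = 1$
$z{\left(E,t \right)} = \frac{1}{3}$ ($z{\left(E,t \right)} = 1 \cdot \frac{1}{3} = \frac{1}{3}$)
$v{\left(O \right)} = \left(-47 + O\right) \left(-3 + O\right)$ ($v{\left(O \right)} = \left(O - 47\right) \left(O - 3\right) = \left(-47 + O\right) \left(-3 + O\right)$)
$n = - \frac{164}{3}$ ($n = -2 + \left(\frac{1}{3} - 53\right) = -2 - \frac{158}{3} = - \frac{164}{3} \approx -54.667$)
$v{\left(34 \right)} n = \left(141 + 34^{2} - 1700\right) \left(- \frac{164}{3}\right) = \left(141 + 1156 - 1700\right) \left(- \frac{164}{3}\right) = \left(-403\right) \left(- \frac{164}{3}\right) = \frac{66092}{3}$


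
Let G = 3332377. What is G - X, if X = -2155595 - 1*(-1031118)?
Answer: 4456854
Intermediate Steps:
X = -1124477 (X = -2155595 + 1031118 = -1124477)
G - X = 3332377 - 1*(-1124477) = 3332377 + 1124477 = 4456854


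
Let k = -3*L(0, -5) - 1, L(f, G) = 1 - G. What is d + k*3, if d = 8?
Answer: -49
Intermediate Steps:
k = -19 (k = -3*(1 - 1*(-5)) - 1 = -3*(1 + 5) - 1 = -3*6 - 1 = -18 - 1 = -19)
d + k*3 = 8 - 19*3 = 8 - 57 = -49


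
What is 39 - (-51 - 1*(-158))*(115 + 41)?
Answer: -16653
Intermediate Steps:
39 - (-51 - 1*(-158))*(115 + 41) = 39 - (-51 + 158)*156 = 39 - 107*156 = 39 - 1*16692 = 39 - 16692 = -16653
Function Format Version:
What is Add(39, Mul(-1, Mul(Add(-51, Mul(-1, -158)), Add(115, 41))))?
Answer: -16653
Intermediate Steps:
Add(39, Mul(-1, Mul(Add(-51, Mul(-1, -158)), Add(115, 41)))) = Add(39, Mul(-1, Mul(Add(-51, 158), 156))) = Add(39, Mul(-1, Mul(107, 156))) = Add(39, Mul(-1, 16692)) = Add(39, -16692) = -16653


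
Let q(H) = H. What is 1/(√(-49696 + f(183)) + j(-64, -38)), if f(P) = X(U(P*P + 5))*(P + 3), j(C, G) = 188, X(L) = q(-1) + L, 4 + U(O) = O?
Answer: -94/3071957 + √6179258/6143914 ≈ 0.00037400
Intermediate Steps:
U(O) = -4 + O
X(L) = -1 + L
f(P) = P²*(3 + P) (f(P) = (-1 + (-4 + (P*P + 5)))*(P + 3) = (-1 + (-4 + (P² + 5)))*(3 + P) = (-1 + (-4 + (5 + P²)))*(3 + P) = (-1 + (1 + P²))*(3 + P) = P²*(3 + P))
1/(√(-49696 + f(183)) + j(-64, -38)) = 1/(√(-49696 + 183²*(3 + 183)) + 188) = 1/(√(-49696 + 33489*186) + 188) = 1/(√(-49696 + 6228954) + 188) = 1/(√6179258 + 188) = 1/(188 + √6179258)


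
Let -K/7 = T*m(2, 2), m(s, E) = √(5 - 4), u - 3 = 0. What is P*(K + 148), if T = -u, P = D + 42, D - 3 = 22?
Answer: 11323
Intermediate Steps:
D = 25 (D = 3 + 22 = 25)
u = 3 (u = 3 + 0 = 3)
m(s, E) = 1 (m(s, E) = √1 = 1)
P = 67 (P = 25 + 42 = 67)
T = -3 (T = -1*3 = -3)
K = 21 (K = -(-21) = -7*(-3) = 21)
P*(K + 148) = 67*(21 + 148) = 67*169 = 11323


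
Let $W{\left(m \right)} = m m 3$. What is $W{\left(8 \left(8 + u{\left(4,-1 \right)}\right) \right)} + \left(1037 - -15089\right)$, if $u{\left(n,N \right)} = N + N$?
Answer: $23038$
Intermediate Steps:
$u{\left(n,N \right)} = 2 N$
$W{\left(m \right)} = 3 m^{2}$ ($W{\left(m \right)} = m^{2} \cdot 3 = 3 m^{2}$)
$W{\left(8 \left(8 + u{\left(4,-1 \right)}\right) \right)} + \left(1037 - -15089\right) = 3 \left(8 \left(8 + 2 \left(-1\right)\right)\right)^{2} + \left(1037 - -15089\right) = 3 \left(8 \left(8 - 2\right)\right)^{2} + \left(1037 + 15089\right) = 3 \left(8 \cdot 6\right)^{2} + 16126 = 3 \cdot 48^{2} + 16126 = 3 \cdot 2304 + 16126 = 6912 + 16126 = 23038$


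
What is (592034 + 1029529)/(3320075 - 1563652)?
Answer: 1621563/1756423 ≈ 0.92322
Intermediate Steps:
(592034 + 1029529)/(3320075 - 1563652) = 1621563/1756423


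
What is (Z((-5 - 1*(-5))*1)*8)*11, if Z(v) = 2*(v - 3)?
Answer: -528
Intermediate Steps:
Z(v) = -6 + 2*v (Z(v) = 2*(-3 + v) = -6 + 2*v)
(Z((-5 - 1*(-5))*1)*8)*11 = ((-6 + 2*((-5 - 1*(-5))*1))*8)*11 = ((-6 + 2*((-5 + 5)*1))*8)*11 = ((-6 + 2*(0*1))*8)*11 = ((-6 + 2*0)*8)*11 = ((-6 + 0)*8)*11 = -6*8*11 = -48*11 = -528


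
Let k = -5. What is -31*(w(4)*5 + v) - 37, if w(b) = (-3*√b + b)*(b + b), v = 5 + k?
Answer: 2443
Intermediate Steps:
v = 0 (v = 5 - 5 = 0)
w(b) = 2*b*(b - 3*√b) (w(b) = (b - 3*√b)*(2*b) = 2*b*(b - 3*√b))
-31*(w(4)*5 + v) - 37 = -31*((-6*4^(3/2) + 2*4²)*5 + 0) - 37 = -31*((-6*8 + 2*16)*5 + 0) - 37 = -31*((-48 + 32)*5 + 0) - 37 = -31*(-16*5 + 0) - 37 = -31*(-80 + 0) - 37 = -31*(-80) - 37 = 2480 - 37 = 2443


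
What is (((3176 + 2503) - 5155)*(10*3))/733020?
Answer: 262/12217 ≈ 0.021446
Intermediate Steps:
(((3176 + 2503) - 5155)*(10*3))/733020 = ((5679 - 5155)*30)*(1/733020) = (524*30)*(1/733020) = 15720*(1/733020) = 262/12217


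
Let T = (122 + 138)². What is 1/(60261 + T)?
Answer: 1/127861 ≈ 7.8210e-6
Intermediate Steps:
T = 67600 (T = 260² = 67600)
1/(60261 + T) = 1/(60261 + 67600) = 1/127861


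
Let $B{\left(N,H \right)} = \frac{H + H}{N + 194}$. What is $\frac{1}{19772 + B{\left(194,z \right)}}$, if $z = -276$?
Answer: $\frac{97}{1917746} \approx 5.058 \cdot 10^{-5}$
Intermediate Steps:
$B{\left(N,H \right)} = \frac{2 H}{194 + N}$
$\frac{1}{19772 + B{\left(194,z \right)}} = \frac{1}{19772 + 2 \left(-276\right) \frac{1}{194 + 194}} = \frac{1}{19772 + 2 \left(-276\right) \frac{1}{388}} = \frac{1}{19772 - \frac{138}{97}} = \frac{1}{\frac{1917746}{97}} = \frac{97}{1917746}$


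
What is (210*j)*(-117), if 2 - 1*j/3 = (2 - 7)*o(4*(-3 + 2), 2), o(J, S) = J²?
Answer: -6044220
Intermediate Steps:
j = 246 (j = 6 - 3*(2 - 7)*(4*(-3 + 2))² = 6 - (-15)*(4*(-1))² = 6 - (-15)*(-4)² = 6 - (-15)*16 = 6 - 3*(-80) = 6 + 240 = 246)
(210*j)*(-117) = (210*246)*(-117) = 51660*(-117) = -6044220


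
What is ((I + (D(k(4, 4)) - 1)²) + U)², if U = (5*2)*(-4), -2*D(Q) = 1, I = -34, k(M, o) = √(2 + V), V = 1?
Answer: 82369/16 ≈ 5148.1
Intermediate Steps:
k(M, o) = √3 (k(M, o) = √(2 + 1) = √3)
D(Q) = -½ (D(Q) = -½*1 = -½)
U = -40 (U = 10*(-4) = -40)
((I + (D(k(4, 4)) - 1)²) + U)² = ((-34 + (-½ - 1)²) - 40)² = ((-34 + (-3/2)²) - 40)² = ((-34 + 9/4) - 40)² = (-127/4 - 40)² = (-287/4)² = 82369/16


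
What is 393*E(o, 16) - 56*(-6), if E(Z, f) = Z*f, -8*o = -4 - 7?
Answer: 8982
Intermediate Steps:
o = 11/8 (o = -(-4 - 7)/8 = -⅛*(-11) = 11/8 ≈ 1.3750)
393*E(o, 16) - 56*(-6) = 393*((11/8)*16) - 56*(-6) = 393*22 + 336 = 8646 + 336 = 8982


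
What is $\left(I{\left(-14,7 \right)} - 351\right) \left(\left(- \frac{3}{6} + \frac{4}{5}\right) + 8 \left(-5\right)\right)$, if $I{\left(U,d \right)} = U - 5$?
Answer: $14689$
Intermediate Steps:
$I{\left(U,d \right)} = -5 + U$ ($I{\left(U,d \right)} = U - 5 = -5 + U$)
$\left(I{\left(-14,7 \right)} - 351\right) \left(\left(- \frac{3}{6} + \frac{4}{5}\right) + 8 \left(-5\right)\right) = \left(\left(-5 - 14\right) - 351\right) \left(\left(- \frac{3}{6} + \frac{4}{5}\right) + 8 \left(-5\right)\right) = \left(-19 - 351\right) \left(\left(\left(-3\right) \frac{1}{6} + 4 \cdot \frac{1}{5}\right) - 40\right) = - 370 \left(\left(- \frac{1}{2} + \frac{4}{5}\right) - 40\right) = - 370 \left(\frac{3}{10} - 40\right) = \left(-370\right) \left(- \frac{397}{10}\right) = 14689$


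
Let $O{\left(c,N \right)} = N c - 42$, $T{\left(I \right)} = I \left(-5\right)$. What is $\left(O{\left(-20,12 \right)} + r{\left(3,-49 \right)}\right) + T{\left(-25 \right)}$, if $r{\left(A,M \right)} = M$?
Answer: $-206$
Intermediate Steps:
$T{\left(I \right)} = - 5 I$
$O{\left(c,N \right)} = -42 + N c$
$\left(O{\left(-20,12 \right)} + r{\left(3,-49 \right)}\right) + T{\left(-25 \right)} = \left(\left(-42 + 12 \left(-20\right)\right) - 49\right) - -125 = \left(\left(-42 - 240\right) - 49\right) + 125 = \left(-282 - 49\right) + 125 = -331 + 125 = -206$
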